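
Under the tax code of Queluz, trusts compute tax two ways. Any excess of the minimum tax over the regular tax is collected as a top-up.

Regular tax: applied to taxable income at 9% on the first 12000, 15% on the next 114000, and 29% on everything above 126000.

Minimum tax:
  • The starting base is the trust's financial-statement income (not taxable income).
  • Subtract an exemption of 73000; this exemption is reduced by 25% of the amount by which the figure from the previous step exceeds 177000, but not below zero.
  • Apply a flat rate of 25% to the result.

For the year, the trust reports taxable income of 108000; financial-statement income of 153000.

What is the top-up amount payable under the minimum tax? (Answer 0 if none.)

Regular tax:
  12000 × 9% = 1080
  96000 × 15% = 14400
  → 15480

Minimum tax:
  Base (financial-statement income): 153000
  Exemption: 153000 ≤ 177000, so full 73000 applies
  Base: 153000 − 73000 = 80000
  80000 × 25% = 20000

Excess of minimum tax over regular tax: 20000 − 15480 = 4520.

4520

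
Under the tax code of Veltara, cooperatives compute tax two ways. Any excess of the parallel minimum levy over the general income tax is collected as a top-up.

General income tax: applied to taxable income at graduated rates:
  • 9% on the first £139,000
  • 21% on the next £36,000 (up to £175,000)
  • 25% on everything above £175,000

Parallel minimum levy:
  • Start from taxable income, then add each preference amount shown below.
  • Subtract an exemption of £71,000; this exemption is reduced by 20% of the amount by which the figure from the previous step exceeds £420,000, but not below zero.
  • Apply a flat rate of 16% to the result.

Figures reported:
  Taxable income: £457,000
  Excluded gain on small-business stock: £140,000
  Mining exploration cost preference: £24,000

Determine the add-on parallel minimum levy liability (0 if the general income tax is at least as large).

General income tax:
  £139,000 × 9% = £12,510
  £36,000 × 21% = £7,560
  £282,000 × 25% = £70,500
  → £90,570

Parallel minimum levy:
  Adjusted income: £457,000 + £140,000 + £24,000 = £621,000
  Exemption: £71,000 − 20% × (£621,000 − £420,000) = £71,000 − £40,200 = £30,800
  Base: £621,000 − £30,800 = £590,200
  £590,200 × 16% = £94,432

Excess of parallel minimum levy over general income tax: £94,432 − £90,570 = £3,862.

£3,862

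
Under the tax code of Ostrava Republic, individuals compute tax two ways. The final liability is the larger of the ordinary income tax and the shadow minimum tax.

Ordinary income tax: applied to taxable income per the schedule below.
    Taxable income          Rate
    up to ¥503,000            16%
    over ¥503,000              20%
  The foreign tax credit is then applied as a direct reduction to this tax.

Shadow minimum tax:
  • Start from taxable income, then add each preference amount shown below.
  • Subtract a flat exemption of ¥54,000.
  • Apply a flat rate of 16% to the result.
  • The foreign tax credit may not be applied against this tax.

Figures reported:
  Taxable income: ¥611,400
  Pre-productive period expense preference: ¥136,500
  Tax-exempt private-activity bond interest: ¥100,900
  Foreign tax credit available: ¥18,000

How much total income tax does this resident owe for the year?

¥127,168

Ordinary income tax:
  ¥503,000 × 16% = ¥80,480
  ¥108,400 × 20% = ¥21,680
  → ¥102,160
  Less foreign tax credit ¥18,000 → ¥84,160

Shadow minimum tax:
  Adjusted income: ¥611,400 + ¥136,500 + ¥100,900 = ¥848,800
  Less exemption ¥54,000 → base ¥794,800
  ¥794,800 × 16% = ¥127,168

¥127,168 > ¥84,160, so the shadow minimum tax is the binding amount.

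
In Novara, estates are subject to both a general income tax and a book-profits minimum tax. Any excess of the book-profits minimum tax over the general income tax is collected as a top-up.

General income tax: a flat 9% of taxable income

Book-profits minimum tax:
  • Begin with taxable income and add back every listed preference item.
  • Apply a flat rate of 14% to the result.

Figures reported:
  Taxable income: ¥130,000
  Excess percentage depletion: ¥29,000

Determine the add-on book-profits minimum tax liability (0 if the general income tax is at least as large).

¥10,560

General income tax:
  ¥130,000 × 9% = ¥11,700

Book-profits minimum tax:
  Adjusted income: ¥130,000 + ¥29,000 = ¥159,000
  ¥159,000 × 14% = ¥22,260

Excess of book-profits minimum tax over general income tax: ¥22,260 − ¥11,700 = ¥10,560.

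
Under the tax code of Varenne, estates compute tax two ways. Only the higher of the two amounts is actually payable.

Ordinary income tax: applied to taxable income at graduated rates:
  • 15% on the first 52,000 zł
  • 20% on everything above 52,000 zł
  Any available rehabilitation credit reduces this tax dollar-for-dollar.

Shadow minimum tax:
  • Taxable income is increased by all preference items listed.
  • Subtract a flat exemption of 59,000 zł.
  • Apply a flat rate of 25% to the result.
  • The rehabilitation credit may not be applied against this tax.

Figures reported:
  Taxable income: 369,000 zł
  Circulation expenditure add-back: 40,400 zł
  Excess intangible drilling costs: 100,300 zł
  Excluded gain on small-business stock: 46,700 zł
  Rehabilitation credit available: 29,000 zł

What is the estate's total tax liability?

124,350 zł

Ordinary income tax:
  52,000 zł × 15% = 7,800 zł
  317,000 zł × 20% = 63,400 zł
  → 71,200 zł
  Less rehabilitation credit 29,000 zł → 42,200 zł

Shadow minimum tax:
  Adjusted income: 369,000 zł + 40,400 zł + 100,300 zł + 46,700 zł = 556,400 zł
  Less exemption 59,000 zł → base 497,400 zł
  497,400 zł × 25% = 124,350 zł

124,350 zł > 42,200 zł, so the shadow minimum tax is the binding amount.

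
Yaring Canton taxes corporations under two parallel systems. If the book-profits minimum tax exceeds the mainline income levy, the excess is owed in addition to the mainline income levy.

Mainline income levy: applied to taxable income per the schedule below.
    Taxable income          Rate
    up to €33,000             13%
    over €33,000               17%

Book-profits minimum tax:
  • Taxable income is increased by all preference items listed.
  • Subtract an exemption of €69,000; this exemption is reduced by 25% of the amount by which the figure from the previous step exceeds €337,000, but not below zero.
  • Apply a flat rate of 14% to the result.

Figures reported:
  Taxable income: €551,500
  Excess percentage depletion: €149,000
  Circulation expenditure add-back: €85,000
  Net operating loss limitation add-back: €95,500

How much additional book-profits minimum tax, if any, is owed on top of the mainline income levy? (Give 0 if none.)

Mainline income levy:
  €33,000 × 13% = €4,290
  €518,500 × 17% = €88,145
  → €92,435

Book-profits minimum tax:
  Adjusted income: €551,500 + €149,000 + €85,000 + €95,500 = €881,000
  Exemption: 25% × (€881,000 − €337,000) = €136,000 ≥ €69,000, so the exemption is fully phased out
  Base: €881,000 − €0 = €881,000
  €881,000 × 14% = €123,340

Excess of book-profits minimum tax over mainline income levy: €123,340 − €92,435 = €30,905.

€30,905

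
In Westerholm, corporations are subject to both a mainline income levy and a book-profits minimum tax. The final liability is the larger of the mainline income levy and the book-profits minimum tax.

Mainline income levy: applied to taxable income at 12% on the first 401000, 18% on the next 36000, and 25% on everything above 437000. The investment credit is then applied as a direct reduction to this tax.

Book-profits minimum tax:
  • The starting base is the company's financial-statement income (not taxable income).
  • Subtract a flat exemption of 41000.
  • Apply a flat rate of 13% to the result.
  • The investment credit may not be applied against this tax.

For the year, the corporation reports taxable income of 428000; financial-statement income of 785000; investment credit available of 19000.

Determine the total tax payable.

96720

Book-profits minimum tax:
  Base (financial-statement income): 785000
  Less exemption 41000 → base 744000
  744000 × 13% = 96720

Mainline income levy:
  401000 × 12% = 48120
  27000 × 18% = 4860
  → 52980
  Less investment credit 19000 → 33980

96720 > 33980, so the book-profits minimum tax is the binding amount.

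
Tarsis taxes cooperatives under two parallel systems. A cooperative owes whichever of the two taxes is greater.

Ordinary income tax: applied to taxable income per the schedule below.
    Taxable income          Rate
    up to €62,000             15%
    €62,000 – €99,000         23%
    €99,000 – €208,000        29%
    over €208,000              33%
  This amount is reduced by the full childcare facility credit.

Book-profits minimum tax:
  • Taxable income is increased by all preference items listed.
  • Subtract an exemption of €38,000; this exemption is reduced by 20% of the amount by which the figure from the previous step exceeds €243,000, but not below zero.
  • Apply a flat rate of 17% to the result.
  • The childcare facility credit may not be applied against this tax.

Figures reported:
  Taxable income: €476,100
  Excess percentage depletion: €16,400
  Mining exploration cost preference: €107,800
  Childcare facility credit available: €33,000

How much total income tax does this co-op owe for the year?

€104,893

Ordinary income tax:
  €62,000 × 15% = €9,300
  €37,000 × 23% = €8,510
  €109,000 × 29% = €31,610
  €268,100 × 33% = €88,473
  → €137,893
  Less childcare facility credit €33,000 → €104,893

Book-profits minimum tax:
  Adjusted income: €476,100 + €16,400 + €107,800 = €600,300
  Exemption: 20% × (€600,300 − €243,000) = €71,460 ≥ €38,000, so the exemption is fully phased out
  Base: €600,300 − €0 = €600,300
  €600,300 × 17% = €102,051

€104,893 > €102,051, so the ordinary income tax governs.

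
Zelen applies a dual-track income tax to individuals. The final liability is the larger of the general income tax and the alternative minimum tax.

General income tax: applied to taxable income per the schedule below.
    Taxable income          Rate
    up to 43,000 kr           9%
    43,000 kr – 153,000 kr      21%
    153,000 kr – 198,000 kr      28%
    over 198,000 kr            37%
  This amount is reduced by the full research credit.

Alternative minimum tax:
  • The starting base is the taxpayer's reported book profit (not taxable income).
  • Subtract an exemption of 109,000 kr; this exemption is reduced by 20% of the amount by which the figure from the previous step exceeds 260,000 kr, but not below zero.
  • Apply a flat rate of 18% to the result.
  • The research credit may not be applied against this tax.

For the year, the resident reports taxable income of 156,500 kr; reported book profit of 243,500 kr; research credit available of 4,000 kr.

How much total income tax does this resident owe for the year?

24,210 kr

General income tax:
  43,000 kr × 9% = 3,870 kr
  110,000 kr × 21% = 23,100 kr
  3,500 kr × 28% = 980 kr
  → 27,950 kr
  Less research credit 4,000 kr → 23,950 kr

Alternative minimum tax:
  Base (reported book profit): 243,500 kr
  Exemption: 243,500 kr ≤ 260,000 kr, so full 109,000 kr applies
  Base: 243,500 kr − 109,000 kr = 134,500 kr
  134,500 kr × 18% = 24,210 kr

24,210 kr > 23,950 kr, so the alternative minimum tax is the binding amount.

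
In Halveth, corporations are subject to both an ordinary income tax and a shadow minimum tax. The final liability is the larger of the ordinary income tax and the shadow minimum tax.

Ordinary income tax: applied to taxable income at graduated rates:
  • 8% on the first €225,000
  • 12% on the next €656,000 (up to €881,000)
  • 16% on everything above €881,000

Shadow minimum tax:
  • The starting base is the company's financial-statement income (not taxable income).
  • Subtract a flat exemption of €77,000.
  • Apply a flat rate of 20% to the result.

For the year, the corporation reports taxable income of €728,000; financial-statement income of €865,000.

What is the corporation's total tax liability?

Ordinary income tax:
  €225,000 × 8% = €18,000
  €503,000 × 12% = €60,360
  → €78,360

Shadow minimum tax:
  Base (financial-statement income): €865,000
  Less exemption €77,000 → base €788,000
  €788,000 × 20% = €157,600

€157,600 > €78,360, so the shadow minimum tax is the binding amount.

€157,600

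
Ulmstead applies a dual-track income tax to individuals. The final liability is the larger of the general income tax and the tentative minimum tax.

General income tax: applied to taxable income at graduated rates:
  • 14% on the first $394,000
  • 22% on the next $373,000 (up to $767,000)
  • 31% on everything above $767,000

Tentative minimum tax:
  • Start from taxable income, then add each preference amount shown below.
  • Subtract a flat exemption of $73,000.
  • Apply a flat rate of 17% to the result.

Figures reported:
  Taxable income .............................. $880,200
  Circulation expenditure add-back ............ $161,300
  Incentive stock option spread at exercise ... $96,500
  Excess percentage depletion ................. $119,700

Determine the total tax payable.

$201,399

General income tax:
  $394,000 × 14% = $55,160
  $373,000 × 22% = $82,060
  $113,200 × 31% = $35,092
  → $172,312

Tentative minimum tax:
  Adjusted income: $880,200 + $161,300 + $96,500 + $119,700 = $1,257,700
  Less exemption $73,000 → base $1,184,700
  $1,184,700 × 17% = $201,399

$201,399 > $172,312, so the tentative minimum tax is the binding amount.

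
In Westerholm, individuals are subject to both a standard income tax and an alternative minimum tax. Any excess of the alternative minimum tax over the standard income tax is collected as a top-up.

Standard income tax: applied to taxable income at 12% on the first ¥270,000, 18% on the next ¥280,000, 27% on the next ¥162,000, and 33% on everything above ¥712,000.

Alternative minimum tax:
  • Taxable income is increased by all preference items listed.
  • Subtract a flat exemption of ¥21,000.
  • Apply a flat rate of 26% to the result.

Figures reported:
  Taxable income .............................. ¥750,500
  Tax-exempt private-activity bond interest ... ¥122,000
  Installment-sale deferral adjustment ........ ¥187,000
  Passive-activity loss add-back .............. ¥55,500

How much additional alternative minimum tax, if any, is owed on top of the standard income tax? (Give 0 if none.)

¥145,195

Standard income tax:
  ¥270,000 × 12% = ¥32,400
  ¥280,000 × 18% = ¥50,400
  ¥162,000 × 27% = ¥43,740
  ¥38,500 × 33% = ¥12,705
  → ¥139,245

Alternative minimum tax:
  Adjusted income: ¥750,500 + ¥122,000 + ¥187,000 + ¥55,500 = ¥1,115,000
  Less exemption ¥21,000 → base ¥1,094,000
  ¥1,094,000 × 26% = ¥284,440

Excess of alternative minimum tax over standard income tax: ¥284,440 − ¥139,245 = ¥145,195.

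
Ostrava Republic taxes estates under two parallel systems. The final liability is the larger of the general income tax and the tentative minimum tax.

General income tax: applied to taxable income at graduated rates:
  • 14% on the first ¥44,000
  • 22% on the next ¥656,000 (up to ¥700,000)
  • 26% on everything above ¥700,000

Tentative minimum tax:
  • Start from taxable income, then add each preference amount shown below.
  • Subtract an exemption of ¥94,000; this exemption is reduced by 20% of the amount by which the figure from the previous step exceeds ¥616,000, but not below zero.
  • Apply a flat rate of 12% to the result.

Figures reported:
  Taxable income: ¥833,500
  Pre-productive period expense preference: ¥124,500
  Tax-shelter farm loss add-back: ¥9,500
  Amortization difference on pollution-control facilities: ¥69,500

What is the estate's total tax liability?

¥185,190

Tentative minimum tax:
  Adjusted income: ¥833,500 + ¥124,500 + ¥9,500 + ¥69,500 = ¥1,037,000
  Exemption: ¥94,000 − 20% × (¥1,037,000 − ¥616,000) = ¥94,000 − ¥84,200 = ¥9,800
  Base: ¥1,037,000 − ¥9,800 = ¥1,027,200
  ¥1,027,200 × 12% = ¥123,264

General income tax:
  ¥44,000 × 14% = ¥6,160
  ¥656,000 × 22% = ¥144,320
  ¥133,500 × 26% = ¥34,710
  → ¥185,190

¥185,190 > ¥123,264, so the general income tax governs.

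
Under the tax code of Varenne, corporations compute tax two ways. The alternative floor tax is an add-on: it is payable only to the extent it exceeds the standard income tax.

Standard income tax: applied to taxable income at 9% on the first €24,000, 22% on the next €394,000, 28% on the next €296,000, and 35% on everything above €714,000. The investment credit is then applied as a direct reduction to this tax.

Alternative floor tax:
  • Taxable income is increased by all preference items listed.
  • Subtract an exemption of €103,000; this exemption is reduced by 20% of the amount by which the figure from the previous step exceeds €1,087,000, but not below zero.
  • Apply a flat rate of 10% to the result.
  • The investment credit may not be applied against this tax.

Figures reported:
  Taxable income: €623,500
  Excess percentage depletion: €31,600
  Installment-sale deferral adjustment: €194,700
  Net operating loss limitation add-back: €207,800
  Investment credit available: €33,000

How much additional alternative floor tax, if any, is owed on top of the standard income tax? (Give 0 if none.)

Standard income tax:
  €24,000 × 9% = €2,160
  €394,000 × 22% = €86,680
  €205,500 × 28% = €57,540
  → €146,380
  Less investment credit €33,000 → €113,380

Alternative floor tax:
  Adjusted income: €623,500 + €31,600 + €194,700 + €207,800 = €1,057,600
  Exemption: €1,057,600 ≤ €1,087,000, so full €103,000 applies
  Base: €1,057,600 − €103,000 = €954,600
  €954,600 × 10% = €95,460

€95,460 ≤ €113,380, so no add-on is due.

€0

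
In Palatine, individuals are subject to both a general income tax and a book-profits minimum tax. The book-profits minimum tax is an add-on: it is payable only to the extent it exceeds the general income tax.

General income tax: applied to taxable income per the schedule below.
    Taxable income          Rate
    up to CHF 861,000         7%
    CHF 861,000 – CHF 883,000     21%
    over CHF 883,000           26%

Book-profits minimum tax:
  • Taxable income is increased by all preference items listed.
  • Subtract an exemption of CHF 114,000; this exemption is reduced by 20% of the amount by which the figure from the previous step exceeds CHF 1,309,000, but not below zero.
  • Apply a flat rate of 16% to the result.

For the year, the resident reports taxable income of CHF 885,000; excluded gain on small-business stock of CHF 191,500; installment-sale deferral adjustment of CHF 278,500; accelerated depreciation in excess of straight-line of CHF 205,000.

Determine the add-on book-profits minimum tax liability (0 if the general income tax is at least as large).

CHF 173,982

Book-profits minimum tax:
  Adjusted income: CHF 885,000 + CHF 191,500 + CHF 278,500 + CHF 205,000 = CHF 1,560,000
  Exemption: CHF 114,000 − 20% × (CHF 1,560,000 − CHF 1,309,000) = CHF 114,000 − CHF 50,200 = CHF 63,800
  Base: CHF 1,560,000 − CHF 63,800 = CHF 1,496,200
  CHF 1,496,200 × 16% = CHF 239,392

General income tax:
  CHF 861,000 × 7% = CHF 60,270
  CHF 22,000 × 21% = CHF 4,620
  CHF 2,000 × 26% = CHF 520
  → CHF 65,410

Excess of book-profits minimum tax over general income tax: CHF 239,392 − CHF 65,410 = CHF 173,982.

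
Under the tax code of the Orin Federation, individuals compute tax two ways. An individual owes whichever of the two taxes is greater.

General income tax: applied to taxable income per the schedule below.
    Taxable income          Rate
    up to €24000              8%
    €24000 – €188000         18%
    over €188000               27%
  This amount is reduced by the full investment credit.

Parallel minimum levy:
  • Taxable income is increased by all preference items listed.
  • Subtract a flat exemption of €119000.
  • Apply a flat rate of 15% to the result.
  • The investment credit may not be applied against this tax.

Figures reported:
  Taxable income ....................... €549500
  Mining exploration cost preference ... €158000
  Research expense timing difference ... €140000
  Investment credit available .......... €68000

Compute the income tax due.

€109275

General income tax:
  €24000 × 8% = €1920
  €164000 × 18% = €29520
  €361500 × 27% = €97605
  → €129045
  Less investment credit €68000 → €61045

Parallel minimum levy:
  Adjusted income: €549500 + €158000 + €140000 = €847500
  Less exemption €119000 → base €728500
  €728500 × 15% = €109275

€109275 > €61045, so the parallel minimum levy is the binding amount.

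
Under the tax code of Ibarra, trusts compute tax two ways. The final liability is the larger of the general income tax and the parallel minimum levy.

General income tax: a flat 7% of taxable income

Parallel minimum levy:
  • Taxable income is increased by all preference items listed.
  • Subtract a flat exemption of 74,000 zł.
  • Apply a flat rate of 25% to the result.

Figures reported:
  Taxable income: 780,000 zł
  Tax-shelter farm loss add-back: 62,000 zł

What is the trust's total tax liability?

General income tax:
  780,000 zł × 7% = 54,600 zł

Parallel minimum levy:
  Adjusted income: 780,000 zł + 62,000 zł = 842,000 zł
  Less exemption 74,000 zł → base 768,000 zł
  768,000 zł × 25% = 192,000 zł

192,000 zł > 54,600 zł, so the parallel minimum levy is the binding amount.

192,000 zł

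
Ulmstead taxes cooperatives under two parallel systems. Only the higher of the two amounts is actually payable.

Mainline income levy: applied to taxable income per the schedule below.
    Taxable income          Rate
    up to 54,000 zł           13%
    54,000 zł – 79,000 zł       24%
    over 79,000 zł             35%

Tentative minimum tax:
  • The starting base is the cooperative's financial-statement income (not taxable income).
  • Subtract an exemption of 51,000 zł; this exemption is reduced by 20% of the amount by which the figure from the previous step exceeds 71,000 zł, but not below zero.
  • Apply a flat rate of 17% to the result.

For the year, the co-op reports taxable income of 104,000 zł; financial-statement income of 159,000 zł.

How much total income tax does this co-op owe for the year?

21,770 zł

Tentative minimum tax:
  Base (financial-statement income): 159,000 zł
  Exemption: 51,000 zł − 20% × (159,000 zł − 71,000 zł) = 51,000 zł − 17,600 zł = 33,400 zł
  Base: 159,000 zł − 33,400 zł = 125,600 zł
  125,600 zł × 17% = 21,352 zł

Mainline income levy:
  54,000 zł × 13% = 7,020 zł
  25,000 zł × 24% = 6,000 zł
  25,000 zł × 35% = 8,750 zł
  → 21,770 zł

21,770 zł > 21,352 zł, so the mainline income levy governs.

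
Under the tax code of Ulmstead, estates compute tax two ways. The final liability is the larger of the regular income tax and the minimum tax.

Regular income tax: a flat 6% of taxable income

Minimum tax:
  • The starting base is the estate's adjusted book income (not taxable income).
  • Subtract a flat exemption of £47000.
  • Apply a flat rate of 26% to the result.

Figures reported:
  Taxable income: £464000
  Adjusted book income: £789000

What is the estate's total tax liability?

£192920

Regular income tax:
  £464000 × 6% = £27840

Minimum tax:
  Base (adjusted book income): £789000
  Less exemption £47000 → base £742000
  £742000 × 26% = £192920

£192920 > £27840, so the minimum tax is the binding amount.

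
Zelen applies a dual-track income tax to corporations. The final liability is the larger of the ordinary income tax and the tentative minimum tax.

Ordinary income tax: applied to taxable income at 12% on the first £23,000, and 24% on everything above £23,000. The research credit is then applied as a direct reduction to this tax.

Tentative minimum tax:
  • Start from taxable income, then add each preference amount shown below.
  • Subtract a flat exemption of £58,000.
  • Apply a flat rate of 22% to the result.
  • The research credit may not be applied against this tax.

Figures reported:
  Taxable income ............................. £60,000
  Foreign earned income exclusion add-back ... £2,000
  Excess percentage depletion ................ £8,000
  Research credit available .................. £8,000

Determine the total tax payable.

Ordinary income tax:
  £23,000 × 12% = £2,760
  £37,000 × 24% = £8,880
  → £11,640
  Less research credit £8,000 → £3,640

Tentative minimum tax:
  Adjusted income: £60,000 + £2,000 + £8,000 = £70,000
  Less exemption £58,000 → base £12,000
  £12,000 × 22% = £2,640

£3,640 > £2,640, so the ordinary income tax governs.

£3,640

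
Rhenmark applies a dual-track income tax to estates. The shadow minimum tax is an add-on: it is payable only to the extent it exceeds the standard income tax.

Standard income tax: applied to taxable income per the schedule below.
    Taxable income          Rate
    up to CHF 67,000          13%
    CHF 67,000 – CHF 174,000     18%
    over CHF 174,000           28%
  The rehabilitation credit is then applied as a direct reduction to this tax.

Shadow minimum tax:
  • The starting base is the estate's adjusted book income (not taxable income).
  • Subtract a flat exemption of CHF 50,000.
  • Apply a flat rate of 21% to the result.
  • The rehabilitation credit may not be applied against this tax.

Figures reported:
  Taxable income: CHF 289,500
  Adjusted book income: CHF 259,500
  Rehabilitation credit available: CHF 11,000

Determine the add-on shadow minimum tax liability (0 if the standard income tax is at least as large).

CHF 0

Shadow minimum tax:
  Base (adjusted book income): CHF 259,500
  Less exemption CHF 50,000 → base CHF 209,500
  CHF 209,500 × 21% = CHF 43,995

Standard income tax:
  CHF 67,000 × 13% = CHF 8,710
  CHF 107,000 × 18% = CHF 19,260
  CHF 115,500 × 28% = CHF 32,340
  → CHF 60,310
  Less rehabilitation credit CHF 11,000 → CHF 49,310

CHF 43,995 ≤ CHF 49,310, so no add-on is due.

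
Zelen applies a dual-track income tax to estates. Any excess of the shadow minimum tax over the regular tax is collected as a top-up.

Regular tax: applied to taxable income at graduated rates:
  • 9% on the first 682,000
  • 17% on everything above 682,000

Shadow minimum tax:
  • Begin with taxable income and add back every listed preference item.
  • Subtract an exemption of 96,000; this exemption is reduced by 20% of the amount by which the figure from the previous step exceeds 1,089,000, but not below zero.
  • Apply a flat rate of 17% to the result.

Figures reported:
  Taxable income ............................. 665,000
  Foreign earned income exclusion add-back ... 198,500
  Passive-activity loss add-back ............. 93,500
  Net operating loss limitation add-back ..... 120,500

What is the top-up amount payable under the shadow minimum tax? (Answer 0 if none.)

Regular tax:
  665,000 × 9% = 59,850

Shadow minimum tax:
  Adjusted income: 665,000 + 198,500 + 93,500 + 120,500 = 1,077,500
  Exemption: 1,077,500 ≤ 1,089,000, so full 96,000 applies
  Base: 1,077,500 − 96,000 = 981,500
  981,500 × 17% = 166,855

Excess of shadow minimum tax over regular tax: 166,855 − 59,850 = 107,005.

107,005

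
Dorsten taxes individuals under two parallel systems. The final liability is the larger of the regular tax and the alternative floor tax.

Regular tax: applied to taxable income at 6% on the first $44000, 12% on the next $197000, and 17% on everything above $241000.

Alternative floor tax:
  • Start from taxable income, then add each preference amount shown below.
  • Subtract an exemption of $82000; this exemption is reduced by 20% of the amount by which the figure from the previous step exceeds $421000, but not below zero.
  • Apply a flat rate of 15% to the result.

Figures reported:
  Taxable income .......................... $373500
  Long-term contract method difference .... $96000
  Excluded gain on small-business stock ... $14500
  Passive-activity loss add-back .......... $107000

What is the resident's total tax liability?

$81450

Alternative floor tax:
  Adjusted income: $373500 + $96000 + $14500 + $107000 = $591000
  Exemption: $82000 − 20% × ($591000 − $421000) = $82000 − $34000 = $48000
  Base: $591000 − $48000 = $543000
  $543000 × 15% = $81450

Regular tax:
  $44000 × 6% = $2640
  $197000 × 12% = $23640
  $132500 × 17% = $22525
  → $48805

$81450 > $48805, so the alternative floor tax is the binding amount.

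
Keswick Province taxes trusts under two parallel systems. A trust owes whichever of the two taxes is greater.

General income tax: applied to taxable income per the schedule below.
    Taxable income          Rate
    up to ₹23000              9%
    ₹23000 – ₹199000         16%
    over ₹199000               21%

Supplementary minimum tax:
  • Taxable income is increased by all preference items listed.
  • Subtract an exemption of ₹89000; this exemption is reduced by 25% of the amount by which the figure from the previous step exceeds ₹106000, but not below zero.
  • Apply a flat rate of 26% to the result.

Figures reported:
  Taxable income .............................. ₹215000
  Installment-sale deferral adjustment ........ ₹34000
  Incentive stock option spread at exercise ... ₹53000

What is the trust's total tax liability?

Supplementary minimum tax:
  Adjusted income: ₹215000 + ₹34000 + ₹53000 = ₹302000
  Exemption: ₹89000 − 25% × (₹302000 − ₹106000) = ₹89000 − ₹49000 = ₹40000
  Base: ₹302000 − ₹40000 = ₹262000
  ₹262000 × 26% = ₹68120

General income tax:
  ₹23000 × 9% = ₹2070
  ₹176000 × 16% = ₹28160
  ₹16000 × 21% = ₹3360
  → ₹33590

₹68120 > ₹33590, so the supplementary minimum tax is the binding amount.

₹68120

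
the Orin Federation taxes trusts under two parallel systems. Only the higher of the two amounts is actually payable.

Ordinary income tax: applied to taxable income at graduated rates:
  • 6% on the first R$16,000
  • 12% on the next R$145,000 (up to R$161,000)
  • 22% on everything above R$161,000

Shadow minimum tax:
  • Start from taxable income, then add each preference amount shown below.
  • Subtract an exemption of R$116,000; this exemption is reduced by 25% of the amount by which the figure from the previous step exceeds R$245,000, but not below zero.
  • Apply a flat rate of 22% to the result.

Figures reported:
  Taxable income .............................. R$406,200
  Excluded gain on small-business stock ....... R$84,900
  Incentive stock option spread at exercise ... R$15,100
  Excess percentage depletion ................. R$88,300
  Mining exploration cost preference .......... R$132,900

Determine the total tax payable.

R$160,028

Ordinary income tax:
  R$16,000 × 6% = R$960
  R$145,000 × 12% = R$17,400
  R$245,200 × 22% = R$53,944
  → R$72,304

Shadow minimum tax:
  Adjusted income: R$406,200 + R$84,900 + R$15,100 + R$88,300 + R$132,900 = R$727,400
  Exemption: 25% × (R$727,400 − R$245,000) = R$120,600 ≥ R$116,000, so the exemption is fully phased out
  Base: R$727,400 − R$0 = R$727,400
  R$727,400 × 22% = R$160,028

R$160,028 > R$72,304, so the shadow minimum tax is the binding amount.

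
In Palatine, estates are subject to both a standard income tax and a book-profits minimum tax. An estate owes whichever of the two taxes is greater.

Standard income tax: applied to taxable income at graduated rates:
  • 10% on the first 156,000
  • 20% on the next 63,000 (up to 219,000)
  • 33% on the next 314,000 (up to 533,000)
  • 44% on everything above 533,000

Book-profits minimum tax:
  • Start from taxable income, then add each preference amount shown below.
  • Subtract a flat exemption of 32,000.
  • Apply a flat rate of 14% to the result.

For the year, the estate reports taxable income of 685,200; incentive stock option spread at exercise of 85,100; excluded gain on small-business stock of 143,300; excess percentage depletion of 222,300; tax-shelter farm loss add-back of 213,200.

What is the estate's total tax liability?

Book-profits minimum tax:
  Adjusted income: 685,200 + 85,100 + 143,300 + 222,300 + 213,200 = 1,349,100
  Less exemption 32,000 → base 1,317,100
  1,317,100 × 14% = 184,394

Standard income tax:
  156,000 × 10% = 15,600
  63,000 × 20% = 12,600
  314,000 × 33% = 103,620
  152,200 × 44% = 66,968
  → 198,788

198,788 > 184,394, so the standard income tax governs.

198,788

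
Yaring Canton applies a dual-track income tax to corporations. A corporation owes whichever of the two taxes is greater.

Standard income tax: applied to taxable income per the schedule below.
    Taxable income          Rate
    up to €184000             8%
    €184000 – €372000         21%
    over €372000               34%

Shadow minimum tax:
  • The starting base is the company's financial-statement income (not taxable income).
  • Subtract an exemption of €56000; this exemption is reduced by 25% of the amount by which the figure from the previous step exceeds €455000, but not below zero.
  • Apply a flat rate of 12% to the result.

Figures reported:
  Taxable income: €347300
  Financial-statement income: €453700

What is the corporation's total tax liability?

Shadow minimum tax:
  Base (financial-statement income): €453700
  Exemption: €453700 ≤ €455000, so full €56000 applies
  Base: €453700 − €56000 = €397700
  €397700 × 12% = €47724

Standard income tax:
  €184000 × 8% = €14720
  €163300 × 21% = €34293
  → €49013

€49013 > €47724, so the standard income tax governs.

€49013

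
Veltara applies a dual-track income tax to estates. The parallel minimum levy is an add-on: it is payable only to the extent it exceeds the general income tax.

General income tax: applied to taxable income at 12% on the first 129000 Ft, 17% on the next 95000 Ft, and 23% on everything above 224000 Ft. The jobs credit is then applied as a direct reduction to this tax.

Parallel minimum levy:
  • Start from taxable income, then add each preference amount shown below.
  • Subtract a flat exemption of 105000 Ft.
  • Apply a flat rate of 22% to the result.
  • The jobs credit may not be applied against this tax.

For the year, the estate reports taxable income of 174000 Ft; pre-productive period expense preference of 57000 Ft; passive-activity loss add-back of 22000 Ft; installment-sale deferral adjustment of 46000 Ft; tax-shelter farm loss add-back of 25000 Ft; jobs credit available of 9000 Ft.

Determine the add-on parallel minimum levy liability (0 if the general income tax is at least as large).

34050 Ft

General income tax:
  129000 Ft × 12% = 15480 Ft
  45000 Ft × 17% = 7650 Ft
  → 23130 Ft
  Less jobs credit 9000 Ft → 14130 Ft

Parallel minimum levy:
  Adjusted income: 174000 Ft + 57000 Ft + 22000 Ft + 46000 Ft + 25000 Ft = 324000 Ft
  Less exemption 105000 Ft → base 219000 Ft
  219000 Ft × 22% = 48180 Ft

Excess of parallel minimum levy over general income tax: 48180 Ft − 14130 Ft = 34050 Ft.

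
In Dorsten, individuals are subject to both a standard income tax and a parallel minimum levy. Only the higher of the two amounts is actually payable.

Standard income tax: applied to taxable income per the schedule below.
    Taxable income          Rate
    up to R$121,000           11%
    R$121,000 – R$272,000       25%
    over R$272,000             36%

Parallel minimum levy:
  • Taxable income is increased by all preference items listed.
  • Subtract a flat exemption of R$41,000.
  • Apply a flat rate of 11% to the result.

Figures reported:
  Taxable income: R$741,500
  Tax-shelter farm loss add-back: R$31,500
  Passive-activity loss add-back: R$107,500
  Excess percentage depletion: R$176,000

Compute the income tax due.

R$220,080

Standard income tax:
  R$121,000 × 11% = R$13,310
  R$151,000 × 25% = R$37,750
  R$469,500 × 36% = R$169,020
  → R$220,080

Parallel minimum levy:
  Adjusted income: R$741,500 + R$31,500 + R$107,500 + R$176,000 = R$1,056,500
  Less exemption R$41,000 → base R$1,015,500
  R$1,015,500 × 11% = R$111,705

R$220,080 > R$111,705, so the standard income tax governs.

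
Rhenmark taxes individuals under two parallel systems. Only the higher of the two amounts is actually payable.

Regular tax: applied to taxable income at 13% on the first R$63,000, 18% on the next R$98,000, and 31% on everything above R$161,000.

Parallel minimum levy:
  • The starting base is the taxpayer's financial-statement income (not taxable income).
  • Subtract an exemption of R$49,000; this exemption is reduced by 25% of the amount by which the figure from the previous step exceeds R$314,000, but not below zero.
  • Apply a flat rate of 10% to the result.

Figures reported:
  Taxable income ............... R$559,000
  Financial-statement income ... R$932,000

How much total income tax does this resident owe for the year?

R$149,210

Regular tax:
  R$63,000 × 13% = R$8,190
  R$98,000 × 18% = R$17,640
  R$398,000 × 31% = R$123,380
  → R$149,210

Parallel minimum levy:
  Base (financial-statement income): R$932,000
  Exemption: 25% × (R$932,000 − R$314,000) = R$154,500 ≥ R$49,000, so the exemption is fully phased out
  Base: R$932,000 − R$0 = R$932,000
  R$932,000 × 10% = R$93,200

R$149,210 > R$93,200, so the regular tax governs.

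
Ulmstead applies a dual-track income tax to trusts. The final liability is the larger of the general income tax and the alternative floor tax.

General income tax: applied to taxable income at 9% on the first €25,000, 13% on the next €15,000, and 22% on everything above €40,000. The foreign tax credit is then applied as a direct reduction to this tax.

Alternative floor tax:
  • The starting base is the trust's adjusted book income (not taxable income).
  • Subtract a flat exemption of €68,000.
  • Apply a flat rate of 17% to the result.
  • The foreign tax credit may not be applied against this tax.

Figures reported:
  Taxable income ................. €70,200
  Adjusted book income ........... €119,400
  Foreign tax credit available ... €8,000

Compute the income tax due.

€8,738

Alternative floor tax:
  Base (adjusted book income): €119,400
  Less exemption €68,000 → base €51,400
  €51,400 × 17% = €8,738

General income tax:
  €25,000 × 9% = €2,250
  €15,000 × 13% = €1,950
  €30,200 × 22% = €6,644
  → €10,844
  Less foreign tax credit €8,000 → €2,844

€8,738 > €2,844, so the alternative floor tax is the binding amount.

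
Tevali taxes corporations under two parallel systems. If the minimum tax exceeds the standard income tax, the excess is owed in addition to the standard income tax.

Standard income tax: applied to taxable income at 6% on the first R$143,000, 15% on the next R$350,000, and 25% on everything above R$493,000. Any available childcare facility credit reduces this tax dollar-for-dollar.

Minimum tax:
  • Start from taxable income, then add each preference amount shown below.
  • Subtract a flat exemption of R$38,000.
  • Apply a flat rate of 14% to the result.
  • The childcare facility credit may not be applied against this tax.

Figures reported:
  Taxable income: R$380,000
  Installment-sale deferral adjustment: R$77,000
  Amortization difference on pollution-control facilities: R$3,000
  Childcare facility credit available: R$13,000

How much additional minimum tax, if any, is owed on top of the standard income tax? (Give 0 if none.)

Standard income tax:
  R$143,000 × 6% = R$8,580
  R$237,000 × 15% = R$35,550
  → R$44,130
  Less childcare facility credit R$13,000 → R$31,130

Minimum tax:
  Adjusted income: R$380,000 + R$77,000 + R$3,000 = R$460,000
  Less exemption R$38,000 → base R$422,000
  R$422,000 × 14% = R$59,080

Excess of minimum tax over standard income tax: R$59,080 − R$31,130 = R$27,950.

R$27,950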